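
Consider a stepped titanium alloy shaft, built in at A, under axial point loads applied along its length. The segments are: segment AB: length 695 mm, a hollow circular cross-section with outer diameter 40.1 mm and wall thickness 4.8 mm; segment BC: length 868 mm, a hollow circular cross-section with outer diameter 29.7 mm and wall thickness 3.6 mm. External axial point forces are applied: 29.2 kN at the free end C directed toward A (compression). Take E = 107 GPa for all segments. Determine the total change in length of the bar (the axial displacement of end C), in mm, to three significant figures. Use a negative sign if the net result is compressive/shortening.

Internal axial forces (sectioning from the free end, tension +): N_BC = -29.2 kN, N_AB = -29.2 kN.
A_AB = 532.3 mm².
A_BC = 295.2 mm².
δ_AB = -29200·695/(532.3·107000) = -0.3563 mm
δ_BC = -29200·868/(295.2·107000) = -0.8025 mm
δ = Σδ_i = -1.159 mm.

-1.16 mm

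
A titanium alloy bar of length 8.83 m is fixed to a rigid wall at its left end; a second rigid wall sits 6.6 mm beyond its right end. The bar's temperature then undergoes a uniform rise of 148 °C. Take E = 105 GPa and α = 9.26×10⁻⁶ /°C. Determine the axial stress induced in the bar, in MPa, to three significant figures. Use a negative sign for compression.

Free thermal expansion αLΔT = 9.26e-6 · 8830 · 148 = 12.1 mm.
The walls engage after the gap closes; constrained expansion = 12.1 − 6.6 = 5.501 mm.
The walls impose strain ε = −(5.501)/8830 = -6.2303e-04; σ = Eε = 105000 · -6.2303e-04 = -65.42 MPa.

-65.4 MPa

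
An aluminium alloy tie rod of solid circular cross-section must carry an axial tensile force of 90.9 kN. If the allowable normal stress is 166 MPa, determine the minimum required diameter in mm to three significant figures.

26.4 mm

Required area A ≥ P/σ_allow = 90900/166 = 547.6 mm².
For a solid circular section, d ≥ √(4A/π) = 26.4 mm.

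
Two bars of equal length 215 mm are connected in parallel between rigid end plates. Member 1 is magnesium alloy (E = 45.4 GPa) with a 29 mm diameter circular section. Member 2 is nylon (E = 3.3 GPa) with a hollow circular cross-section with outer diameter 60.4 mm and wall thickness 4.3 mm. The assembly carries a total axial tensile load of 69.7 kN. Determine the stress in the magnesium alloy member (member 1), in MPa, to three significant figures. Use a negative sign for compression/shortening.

A_1 = 660.5 mm².
A_2 = 757.8 mm².
Equal strain + equilibrium ⇒ each member carries load in proportion to AE: A₁E₁ = 29990000 N, A₂E₂ = 2501000 N, ΣAE = 32490000 N.
σ₁ = P·E₁/ΣAE = 69700·45400/32490000 = 97.4 MPa.

97.4 MPa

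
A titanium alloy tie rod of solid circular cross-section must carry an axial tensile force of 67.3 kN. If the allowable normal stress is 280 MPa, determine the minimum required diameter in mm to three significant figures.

17.5 mm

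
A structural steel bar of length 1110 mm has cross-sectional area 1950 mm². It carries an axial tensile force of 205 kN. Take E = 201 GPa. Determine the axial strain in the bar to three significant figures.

5.23e-04

σ = N/A = 105.1 MPa; ε = σ/E = 105.1/201000 = 5.230e-04.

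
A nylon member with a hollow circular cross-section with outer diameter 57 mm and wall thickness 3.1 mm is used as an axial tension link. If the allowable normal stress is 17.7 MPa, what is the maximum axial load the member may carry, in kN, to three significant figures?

9.29 kN

A = 524.9 mm².
P_max = σ_allow · A = 17.7 · 524.9 = 9291 N = 9.291 kN.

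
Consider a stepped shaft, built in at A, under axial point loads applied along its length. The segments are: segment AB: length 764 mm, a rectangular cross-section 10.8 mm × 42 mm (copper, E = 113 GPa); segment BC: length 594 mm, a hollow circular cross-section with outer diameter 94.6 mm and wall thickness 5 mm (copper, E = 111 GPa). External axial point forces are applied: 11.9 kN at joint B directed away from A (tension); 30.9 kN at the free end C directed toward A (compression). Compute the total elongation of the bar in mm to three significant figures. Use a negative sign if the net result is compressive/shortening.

-0.401 mm

Internal axial forces (sectioning from the free end, tension +): N_BC = -30.9 kN, N_AB = -19 kN.
A_AB = 453.6 mm².
A_BC = 1407 mm².
δ_AB = -19000·764/(453.6·113000) = -0.2832 mm
δ_BC = -30900·594/(1407·111000) = -0.1175 mm
δ = Σδ_i = -0.4007 mm.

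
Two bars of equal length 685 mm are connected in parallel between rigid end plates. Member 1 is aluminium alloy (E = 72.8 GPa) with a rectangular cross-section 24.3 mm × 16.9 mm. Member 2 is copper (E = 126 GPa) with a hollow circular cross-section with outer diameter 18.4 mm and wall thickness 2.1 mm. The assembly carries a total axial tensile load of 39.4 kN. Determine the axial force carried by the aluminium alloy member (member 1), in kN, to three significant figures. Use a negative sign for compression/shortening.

A_1 = 410.7 mm².
A_2 = 107.5 mm².
Equal strain + equilibrium ⇒ each member carries load in proportion to AE: A₁E₁ = 29900000 N, A₂E₂ = 13550000 N, ΣAE = 43450000 N.
F₁ = P·A₁E₁/ΣAE = 39400·29900000/43450000 = 27110 N.

27.1 kN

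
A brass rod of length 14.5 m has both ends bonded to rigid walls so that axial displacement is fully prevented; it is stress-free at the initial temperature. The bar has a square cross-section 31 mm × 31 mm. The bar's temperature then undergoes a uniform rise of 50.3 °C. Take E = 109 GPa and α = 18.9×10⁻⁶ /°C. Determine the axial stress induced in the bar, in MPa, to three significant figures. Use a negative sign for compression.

Free thermal expansion αLΔT = 18.9e-6 · 14500 · 50.3 = 13.78 mm.
The walls impose strain ε = −(13.78)/14500 = -9.5067e-04; σ = Eε = 109000 · -9.5067e-04 = -103.6 MPa.

-104 MPa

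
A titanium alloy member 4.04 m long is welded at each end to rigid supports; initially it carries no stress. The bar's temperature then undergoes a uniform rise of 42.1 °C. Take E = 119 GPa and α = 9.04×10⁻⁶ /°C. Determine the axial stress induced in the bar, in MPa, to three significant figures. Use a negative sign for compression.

-45.3 MPa

Free thermal expansion αLΔT = 9.04e-6 · 4040 · 42.1 = 1.538 mm.
The walls impose strain ε = −(1.538)/4040 = -3.8058e-04; σ = Eε = 119000 · -3.8058e-04 = -45.29 MPa.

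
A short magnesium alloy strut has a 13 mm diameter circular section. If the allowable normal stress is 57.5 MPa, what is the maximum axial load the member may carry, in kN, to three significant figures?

7.63 kN

A = 132.7 mm².
P_max = σ_allow · A = 57.5 · 132.7 = 7632 N = 7.632 kN.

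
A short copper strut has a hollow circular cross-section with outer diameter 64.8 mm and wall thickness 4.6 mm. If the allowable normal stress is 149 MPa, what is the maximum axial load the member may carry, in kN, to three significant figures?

A = 870 mm².
P_max = σ_allow · A = 149 · 870 = 129600 N = 129.6 kN.

130 kN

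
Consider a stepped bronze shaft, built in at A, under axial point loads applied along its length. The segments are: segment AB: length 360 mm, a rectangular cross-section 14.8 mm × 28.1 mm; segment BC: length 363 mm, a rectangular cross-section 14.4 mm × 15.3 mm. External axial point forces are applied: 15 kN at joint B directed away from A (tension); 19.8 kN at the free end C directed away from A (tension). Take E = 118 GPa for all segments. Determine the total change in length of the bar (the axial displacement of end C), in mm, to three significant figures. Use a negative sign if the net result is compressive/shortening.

0.532 mm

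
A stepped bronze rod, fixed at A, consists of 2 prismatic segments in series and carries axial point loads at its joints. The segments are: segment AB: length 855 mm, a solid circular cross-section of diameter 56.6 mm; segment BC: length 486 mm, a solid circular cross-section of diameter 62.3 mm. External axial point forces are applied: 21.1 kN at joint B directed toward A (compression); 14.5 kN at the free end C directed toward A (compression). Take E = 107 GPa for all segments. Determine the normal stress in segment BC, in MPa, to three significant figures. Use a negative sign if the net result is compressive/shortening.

-4.76 MPa

Internal axial forces (sectioning from the free end, tension +): N_BC = -14.5 kN, N_AB = -35.6 kN.
A_BC = 3048 mm².
σ_BC = N_BC/A_BC = -14500/3048 = -4.757 MPa.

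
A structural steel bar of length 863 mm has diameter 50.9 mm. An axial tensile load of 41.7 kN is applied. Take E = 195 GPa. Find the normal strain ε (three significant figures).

1.05e-04

A = 2035 mm².
σ = N/A = 20.49 MPa; ε = σ/E = 20.49/195000 = 1.051e-04.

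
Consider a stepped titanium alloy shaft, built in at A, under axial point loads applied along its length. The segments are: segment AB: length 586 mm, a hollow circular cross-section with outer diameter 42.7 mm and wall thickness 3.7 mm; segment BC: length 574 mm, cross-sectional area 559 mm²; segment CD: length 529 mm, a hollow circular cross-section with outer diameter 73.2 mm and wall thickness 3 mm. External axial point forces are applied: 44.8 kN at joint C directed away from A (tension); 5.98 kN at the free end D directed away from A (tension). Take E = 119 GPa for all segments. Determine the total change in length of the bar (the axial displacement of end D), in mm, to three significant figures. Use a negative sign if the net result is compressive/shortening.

Internal axial forces (sectioning from the free end, tension +): N_CD = 5.98 kN, N_BC = 50.78 kN, N_AB = 50.78 kN.
A_AB = 453.3 mm².
A_CD = 661.6 mm².
δ_AB = 50780·586/(453.3·119000) = 0.5516 mm
δ_BC = 50780·574/(559·119000) = 0.4382 mm
δ_CD = 5980·529/(661.6·119000) = 0.04018 mm
δ = Σδ_i = 1.03 mm.

1.03 mm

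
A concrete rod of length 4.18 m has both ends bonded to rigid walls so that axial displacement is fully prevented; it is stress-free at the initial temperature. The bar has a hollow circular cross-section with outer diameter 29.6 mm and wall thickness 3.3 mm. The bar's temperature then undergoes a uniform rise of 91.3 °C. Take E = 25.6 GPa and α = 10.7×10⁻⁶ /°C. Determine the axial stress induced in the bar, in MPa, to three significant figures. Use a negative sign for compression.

Free thermal expansion αLΔT = 10.7e-6 · 4180 · 91.3 = 4.083 mm.
The walls impose strain ε = −(4.083)/4180 = -9.7691e-04; σ = Eε = 25600 · -9.7691e-04 = -25.01 MPa.

-25.0 MPa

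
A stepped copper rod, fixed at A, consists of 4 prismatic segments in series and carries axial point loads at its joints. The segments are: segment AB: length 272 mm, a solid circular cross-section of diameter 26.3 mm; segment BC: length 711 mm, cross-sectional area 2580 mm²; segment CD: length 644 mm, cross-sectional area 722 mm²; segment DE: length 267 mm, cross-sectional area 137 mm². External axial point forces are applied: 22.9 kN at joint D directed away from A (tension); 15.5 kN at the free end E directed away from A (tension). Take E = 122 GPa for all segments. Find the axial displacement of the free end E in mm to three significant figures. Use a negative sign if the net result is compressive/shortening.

Internal axial forces (sectioning from the free end, tension +): N_DE = 15.5 kN, N_CD = 38.4 kN, N_BC = 38.4 kN, N_AB = 38.4 kN.
A_AB = 543.3 mm².
δ_AB = 38400·272/(543.3·122000) = 0.1576 mm
δ_BC = 38400·711/(2580·122000) = 0.08674 mm
δ_CD = 38400·644/(722·122000) = 0.2808 mm
δ_DE = 15500·267/(137·122000) = 0.2476 mm
δ = Σδ_i = 0.7727 mm.

0.773 mm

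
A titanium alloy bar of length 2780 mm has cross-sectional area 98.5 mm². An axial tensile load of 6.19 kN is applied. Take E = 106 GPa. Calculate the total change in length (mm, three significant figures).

1.65 mm

δ_mech = NL/(AE) = 6190·2780/(98.5·106000) = 1.648 mm.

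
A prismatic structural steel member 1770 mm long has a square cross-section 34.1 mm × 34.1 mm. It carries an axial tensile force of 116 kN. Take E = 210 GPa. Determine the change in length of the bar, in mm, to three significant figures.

0.841 mm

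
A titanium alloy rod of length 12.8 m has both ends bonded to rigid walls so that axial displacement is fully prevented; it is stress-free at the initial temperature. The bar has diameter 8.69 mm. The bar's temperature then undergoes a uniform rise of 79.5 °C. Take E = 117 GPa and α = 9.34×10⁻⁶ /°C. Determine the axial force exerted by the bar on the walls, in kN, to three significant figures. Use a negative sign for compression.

-5.15 kN

Free thermal expansion αLΔT = 9.34e-6 · 12800 · 79.5 = 9.504 mm.
The walls impose strain ε = −(9.504)/12800 = -7.4253e-04; σ = Eε = 117000 · -7.4253e-04 = -86.88 MPa.
Wall reaction R = σ·A = -86.88·59.31 = -5153 N = -5.153 kN.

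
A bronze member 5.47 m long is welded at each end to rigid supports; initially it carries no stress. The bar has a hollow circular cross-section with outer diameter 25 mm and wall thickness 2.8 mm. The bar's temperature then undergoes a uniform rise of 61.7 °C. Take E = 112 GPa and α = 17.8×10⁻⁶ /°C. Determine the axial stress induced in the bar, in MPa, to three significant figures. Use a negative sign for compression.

-123 MPa

Free thermal expansion αLΔT = 17.8e-6 · 5470 · 61.7 = 6.007 mm.
The walls impose strain ε = −(6.007)/5470 = -1.0983e-03; σ = Eε = 112000 · -1.0983e-03 = -123 MPa.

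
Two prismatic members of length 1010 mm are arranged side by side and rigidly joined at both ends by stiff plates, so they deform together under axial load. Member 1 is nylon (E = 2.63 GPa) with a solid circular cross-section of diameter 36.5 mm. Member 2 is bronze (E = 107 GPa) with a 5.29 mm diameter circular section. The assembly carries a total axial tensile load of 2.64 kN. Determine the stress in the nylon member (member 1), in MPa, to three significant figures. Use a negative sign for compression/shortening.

A_1 = 1046 mm².
A_2 = 21.98 mm².
Equal strain + equilibrium ⇒ each member carries load in proportion to AE: A₁E₁ = 2752000 N, A₂E₂ = 2352000 N, ΣAE = 5104000 N.
σ₁ = P·E₁/ΣAE = 2640·2630/5104000 = 1.36 MPa.

1.36 MPa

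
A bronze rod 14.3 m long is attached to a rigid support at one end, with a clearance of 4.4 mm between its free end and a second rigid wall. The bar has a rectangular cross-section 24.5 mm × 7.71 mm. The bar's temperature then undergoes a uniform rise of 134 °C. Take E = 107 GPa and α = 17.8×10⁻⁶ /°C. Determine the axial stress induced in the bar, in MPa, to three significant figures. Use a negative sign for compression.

-222 MPa

Free thermal expansion αLΔT = 17.8e-6 · 14300 · 134 = 34.11 mm.
The walls engage after the gap closes; constrained expansion = 34.11 − 4.4 = 29.71 mm.
The walls impose strain ε = −(29.71)/14300 = -2.0775e-03; σ = Eε = 107000 · -2.0775e-03 = -222.3 MPa.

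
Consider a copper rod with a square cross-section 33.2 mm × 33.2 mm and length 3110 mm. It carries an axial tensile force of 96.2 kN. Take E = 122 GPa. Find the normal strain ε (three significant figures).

A = 1102 mm².
σ = N/A = 87.28 MPa; ε = σ/E = 87.28/122000 = 7.154e-04.

7.15e-04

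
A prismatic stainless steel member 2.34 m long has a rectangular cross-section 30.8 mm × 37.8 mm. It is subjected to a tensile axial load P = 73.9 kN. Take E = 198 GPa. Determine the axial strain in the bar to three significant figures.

3.21e-04

A = 1164 mm².
σ = N/A = 63.47 MPa; ε = σ/E = 63.47/198000 = 3.206e-04.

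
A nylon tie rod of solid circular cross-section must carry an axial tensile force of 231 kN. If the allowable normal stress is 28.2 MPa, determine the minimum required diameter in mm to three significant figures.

102 mm

Required area A ≥ P/σ_allow = 231000/28.2 = 8191 mm².
For a solid circular section, d ≥ √(4A/π) = 102.1 mm.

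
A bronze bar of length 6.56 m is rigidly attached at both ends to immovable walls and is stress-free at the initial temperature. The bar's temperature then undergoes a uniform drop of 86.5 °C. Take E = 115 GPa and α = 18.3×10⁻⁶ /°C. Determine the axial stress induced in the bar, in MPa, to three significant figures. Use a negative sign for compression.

182 MPa

Free thermal expansion αLΔT = 18.3e-6 · 6560 · -86.5 = -10.38 mm.
The walls impose strain ε = −(-10.38)/6560 = 1.5830e-03; σ = Eε = 115000 · 1.5830e-03 = 182 MPa.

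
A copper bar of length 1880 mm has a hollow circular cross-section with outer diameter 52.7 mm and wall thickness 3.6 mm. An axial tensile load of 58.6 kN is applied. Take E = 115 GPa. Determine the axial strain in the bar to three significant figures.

9.18e-04

A = 555.3 mm².
σ = N/A = 105.5 MPa; ε = σ/E = 105.5/115000 = 9.176e-04.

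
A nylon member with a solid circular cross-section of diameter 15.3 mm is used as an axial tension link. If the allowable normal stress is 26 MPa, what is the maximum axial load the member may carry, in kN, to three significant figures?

4.78 kN

A = 183.9 mm².
P_max = σ_allow · A = 26 · 183.9 = 4780 N = 4.78 kN.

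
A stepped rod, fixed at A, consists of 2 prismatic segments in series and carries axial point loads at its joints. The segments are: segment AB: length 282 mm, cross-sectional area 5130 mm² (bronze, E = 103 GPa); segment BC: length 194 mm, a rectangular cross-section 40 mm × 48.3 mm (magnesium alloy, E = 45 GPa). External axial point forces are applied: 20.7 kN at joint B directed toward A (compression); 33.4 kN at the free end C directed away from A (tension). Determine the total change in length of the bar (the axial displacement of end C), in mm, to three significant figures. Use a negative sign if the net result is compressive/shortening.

Internal axial forces (sectioning from the free end, tension +): N_BC = 33.4 kN, N_AB = 12.7 kN.
A_BC = 1932 mm².
δ_AB = 12700·282/(5130·103000) = 0.006778 mm
δ_BC = 33400·194/(1932·45000) = 0.07453 mm
δ = Σδ_i = 0.08131 mm.

0.0813 mm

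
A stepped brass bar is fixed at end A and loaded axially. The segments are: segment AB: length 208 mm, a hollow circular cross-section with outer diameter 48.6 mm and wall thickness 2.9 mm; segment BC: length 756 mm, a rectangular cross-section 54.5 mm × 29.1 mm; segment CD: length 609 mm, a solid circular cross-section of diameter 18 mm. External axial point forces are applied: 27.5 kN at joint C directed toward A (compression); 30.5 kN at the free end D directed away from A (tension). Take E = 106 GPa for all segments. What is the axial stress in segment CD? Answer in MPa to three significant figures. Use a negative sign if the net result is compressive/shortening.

Internal axial forces (sectioning from the free end, tension +): N_CD = 30.5 kN, N_BC = 3 kN, N_AB = 3 kN.
A_CD = 254.5 mm².
σ_CD = N_CD/A_CD = 30500/254.5 = 119.9 MPa.

120 MPa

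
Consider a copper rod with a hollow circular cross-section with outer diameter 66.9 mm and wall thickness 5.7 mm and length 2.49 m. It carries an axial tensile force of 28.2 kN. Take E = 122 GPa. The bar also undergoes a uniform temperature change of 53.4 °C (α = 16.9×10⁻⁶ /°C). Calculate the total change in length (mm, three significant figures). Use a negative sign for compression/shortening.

2.77 mm

A = 1096 mm².
δ_mech = NL/(AE) = 28200·2490/(1096·122000) = 0.5252 mm.
δ_thermal = αLΔT = 16.9e-6·2490·53.4 = 2.247 mm.
δ = δ_mech + δ_thermal = 2.772 mm.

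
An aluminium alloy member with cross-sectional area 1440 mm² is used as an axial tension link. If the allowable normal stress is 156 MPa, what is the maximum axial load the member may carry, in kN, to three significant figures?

P_max = σ_allow · A = 156 · 1440 = 224600 N = 224.6 kN.

225 kN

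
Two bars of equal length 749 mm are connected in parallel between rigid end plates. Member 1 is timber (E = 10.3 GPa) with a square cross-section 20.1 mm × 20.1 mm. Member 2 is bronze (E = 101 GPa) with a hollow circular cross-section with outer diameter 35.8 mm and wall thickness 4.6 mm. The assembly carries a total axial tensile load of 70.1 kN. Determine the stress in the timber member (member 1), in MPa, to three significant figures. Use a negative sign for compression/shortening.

14.5 MPa

A_1 = 404 mm².
A_2 = 450.9 mm².
Equal strain + equilibrium ⇒ each member carries load in proportion to AE: A₁E₁ = 4161000 N, A₂E₂ = 45540000 N, ΣAE = 49700000 N.
σ₁ = P·E₁/ΣAE = 70100·10300/49700000 = 14.53 MPa.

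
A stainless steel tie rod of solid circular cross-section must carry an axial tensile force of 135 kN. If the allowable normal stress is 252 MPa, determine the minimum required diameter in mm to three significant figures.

26.1 mm

Required area A ≥ P/σ_allow = 135000/252 = 535.7 mm².
For a solid circular section, d ≥ √(4A/π) = 26.12 mm.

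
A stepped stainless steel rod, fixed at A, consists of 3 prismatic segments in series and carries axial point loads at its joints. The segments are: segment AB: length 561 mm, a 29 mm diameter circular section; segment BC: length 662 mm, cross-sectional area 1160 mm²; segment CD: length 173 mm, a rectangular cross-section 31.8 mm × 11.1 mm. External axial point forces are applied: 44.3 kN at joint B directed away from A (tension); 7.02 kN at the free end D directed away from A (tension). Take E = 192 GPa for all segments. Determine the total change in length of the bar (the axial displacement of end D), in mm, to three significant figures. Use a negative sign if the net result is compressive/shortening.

Internal axial forces (sectioning from the free end, tension +): N_CD = 7.02 kN, N_BC = 7.02 kN, N_AB = 51.32 kN.
A_AB = 660.5 mm².
A_CD = 353 mm².
δ_AB = 51320·561/(660.5·192000) = 0.227 mm
δ_BC = 7020·662/(1160·192000) = 0.02087 mm
δ_CD = 7020·173/(353·192000) = 0.01792 mm
δ = Σδ_i = 0.2658 mm.

0.266 mm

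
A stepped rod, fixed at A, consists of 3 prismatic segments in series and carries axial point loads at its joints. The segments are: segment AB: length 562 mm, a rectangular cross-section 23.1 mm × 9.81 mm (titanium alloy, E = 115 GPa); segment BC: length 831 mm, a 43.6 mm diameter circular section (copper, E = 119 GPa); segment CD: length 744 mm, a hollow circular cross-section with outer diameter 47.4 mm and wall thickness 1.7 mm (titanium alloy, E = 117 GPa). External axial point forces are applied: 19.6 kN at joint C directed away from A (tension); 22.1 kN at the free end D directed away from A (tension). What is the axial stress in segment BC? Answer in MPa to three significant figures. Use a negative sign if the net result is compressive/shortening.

27.9 MPa

Internal axial forces (sectioning from the free end, tension +): N_CD = 22.1 kN, N_BC = 41.7 kN, N_AB = 41.7 kN.
A_BC = 1493 mm².
σ_BC = N_BC/A_BC = 41700/1493 = 27.93 MPa.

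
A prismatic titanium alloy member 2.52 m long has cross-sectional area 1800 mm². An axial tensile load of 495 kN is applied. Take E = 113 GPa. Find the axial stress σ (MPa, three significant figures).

275 MPa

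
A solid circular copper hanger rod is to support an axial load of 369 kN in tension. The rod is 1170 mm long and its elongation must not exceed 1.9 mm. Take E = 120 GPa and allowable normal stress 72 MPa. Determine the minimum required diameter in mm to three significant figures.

Required area A ≥ P/σ_allow = 369000/72 = 5125 mm².
For a solid circular section, d ≥ √(4A/π) = 80.78 mm.
Elongation limit: A ≥ PL/(Eδ_allow) = 369000·1170/(120000·1.9) = 1894 mm² ⇒ d ≥ 49.1 mm.
The stress limit governs.

80.8 mm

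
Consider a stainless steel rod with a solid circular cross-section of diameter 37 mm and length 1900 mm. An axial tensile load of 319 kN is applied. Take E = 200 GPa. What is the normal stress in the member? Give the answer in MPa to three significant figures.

A = 1075 mm².
σ = N/A = 319000/1075 = 296.7 MPa.

297 MPa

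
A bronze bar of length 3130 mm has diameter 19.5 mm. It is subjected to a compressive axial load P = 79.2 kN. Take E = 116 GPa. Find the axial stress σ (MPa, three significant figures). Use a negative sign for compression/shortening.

A = 298.6 mm².
σ = N/A = -79200/298.6 = -265.2 MPa.

-265 MPa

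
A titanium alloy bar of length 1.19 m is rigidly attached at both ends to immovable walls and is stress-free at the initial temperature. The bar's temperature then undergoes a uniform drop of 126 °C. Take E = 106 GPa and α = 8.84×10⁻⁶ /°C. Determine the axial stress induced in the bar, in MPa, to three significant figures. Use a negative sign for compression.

118 MPa

Free thermal expansion αLΔT = 8.84e-6 · 1190 · -126 = -1.325 mm.
The walls impose strain ε = −(-1.325)/1190 = 1.1138e-03; σ = Eε = 106000 · 1.1138e-03 = 118.1 MPa.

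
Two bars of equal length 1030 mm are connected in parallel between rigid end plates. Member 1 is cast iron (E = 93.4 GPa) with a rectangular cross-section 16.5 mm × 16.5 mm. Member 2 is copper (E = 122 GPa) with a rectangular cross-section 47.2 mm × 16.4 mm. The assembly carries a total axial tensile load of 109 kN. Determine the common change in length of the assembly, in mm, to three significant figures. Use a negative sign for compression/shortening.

A_1 = 272.2 mm².
A_2 = 774.1 mm².
Equal strain + equilibrium ⇒ each member carries load in proportion to AE: A₁E₁ = 25430000 N, A₂E₂ = 94440000 N, ΣAE = 119900000 N.
δ = PL/ΣAE = 109000·1030/119900000 = 0.9366 mm.

0.937 mm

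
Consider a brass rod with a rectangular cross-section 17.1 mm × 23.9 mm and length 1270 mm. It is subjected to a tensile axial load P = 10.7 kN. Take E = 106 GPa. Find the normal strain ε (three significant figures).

A = 408.7 mm².
σ = N/A = 26.18 MPa; ε = σ/E = 26.18/106000 = 2.470e-04.

2.47e-04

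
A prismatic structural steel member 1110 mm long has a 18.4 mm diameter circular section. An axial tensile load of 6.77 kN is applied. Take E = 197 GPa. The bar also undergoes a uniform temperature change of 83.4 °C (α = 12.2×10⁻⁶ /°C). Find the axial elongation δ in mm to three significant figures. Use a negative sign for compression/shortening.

A = 265.9 mm².
δ_mech = NL/(AE) = 6770·1110/(265.9·197000) = 0.1435 mm.
δ_thermal = αLΔT = 12.2e-6·1110·83.4 = 1.129 mm.
δ = δ_mech + δ_thermal = 1.273 mm.

1.27 mm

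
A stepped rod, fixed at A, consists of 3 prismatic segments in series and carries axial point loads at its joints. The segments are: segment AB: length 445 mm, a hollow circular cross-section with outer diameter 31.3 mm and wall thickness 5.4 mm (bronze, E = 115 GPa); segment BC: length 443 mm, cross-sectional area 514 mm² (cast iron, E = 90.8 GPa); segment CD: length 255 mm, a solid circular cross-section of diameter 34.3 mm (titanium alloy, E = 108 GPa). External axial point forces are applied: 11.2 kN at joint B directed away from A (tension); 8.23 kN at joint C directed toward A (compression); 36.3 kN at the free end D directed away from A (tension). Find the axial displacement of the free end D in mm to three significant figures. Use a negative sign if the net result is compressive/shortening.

0.705 mm

Internal axial forces (sectioning from the free end, tension +): N_CD = 36.3 kN, N_BC = 28.07 kN, N_AB = 39.27 kN.
A_AB = 439.4 mm².
A_CD = 924 mm².
δ_AB = 39270·445/(439.4·115000) = 0.3458 mm
δ_BC = 28070·443/(514·90800) = 0.2664 mm
δ_CD = 36300·255/(924·108000) = 0.09276 mm
δ = Σδ_i = 0.705 mm.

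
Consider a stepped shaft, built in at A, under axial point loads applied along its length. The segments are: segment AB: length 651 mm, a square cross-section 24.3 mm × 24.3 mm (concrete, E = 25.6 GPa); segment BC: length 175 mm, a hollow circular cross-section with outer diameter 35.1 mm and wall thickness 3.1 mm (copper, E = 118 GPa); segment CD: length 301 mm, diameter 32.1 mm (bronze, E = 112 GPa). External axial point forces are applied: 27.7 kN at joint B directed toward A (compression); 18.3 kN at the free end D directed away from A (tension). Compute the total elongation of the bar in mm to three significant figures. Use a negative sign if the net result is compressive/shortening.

Internal axial forces (sectioning from the free end, tension +): N_CD = 18.3 kN, N_BC = 18.3 kN, N_AB = -9.4 kN.
A_AB = 590.5 mm².
A_BC = 311.6 mm².
A_CD = 809.3 mm².
δ_AB = -9400·651/(590.5·25600) = -0.4048 mm
δ_BC = 18300·175/(311.6·118000) = 0.08709 mm
δ_CD = 18300·301/(809.3·112000) = 0.06077 mm
δ = Σδ_i = -0.257 mm.

-0.257 mm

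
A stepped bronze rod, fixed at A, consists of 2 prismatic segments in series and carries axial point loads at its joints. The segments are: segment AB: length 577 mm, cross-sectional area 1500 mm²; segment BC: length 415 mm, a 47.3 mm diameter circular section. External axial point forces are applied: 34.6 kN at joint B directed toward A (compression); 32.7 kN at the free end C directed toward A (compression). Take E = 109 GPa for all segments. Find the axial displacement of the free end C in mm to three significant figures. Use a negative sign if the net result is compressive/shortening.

Internal axial forces (sectioning from the free end, tension +): N_BC = -32.7 kN, N_AB = -67.3 kN.
A_BC = 1757 mm².
δ_AB = -67300·577/(1500·109000) = -0.2375 mm
δ_BC = -32700·415/(1757·109000) = -0.07085 mm
δ = Σδ_i = -0.3084 mm.

-0.308 mm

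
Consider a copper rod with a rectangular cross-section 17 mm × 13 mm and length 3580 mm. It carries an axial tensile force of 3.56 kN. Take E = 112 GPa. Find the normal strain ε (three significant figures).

1.44e-04

A = 221 mm².
σ = N/A = 16.11 MPa; ε = σ/E = 16.11/112000 = 1.438e-04.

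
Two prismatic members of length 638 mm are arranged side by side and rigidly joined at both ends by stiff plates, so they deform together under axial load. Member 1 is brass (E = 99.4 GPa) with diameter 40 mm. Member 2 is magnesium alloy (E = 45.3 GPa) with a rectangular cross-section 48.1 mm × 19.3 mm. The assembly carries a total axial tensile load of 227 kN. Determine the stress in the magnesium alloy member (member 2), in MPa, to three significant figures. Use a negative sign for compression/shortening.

61.6 MPa

A_1 = 1257 mm².
A_2 = 928.3 mm².
Equal strain + equilibrium ⇒ each member carries load in proportion to AE: A₁E₁ = 124900000 N, A₂E₂ = 42050000 N, ΣAE = 167000000 N.
σ₂ = P·E₂/ΣAE = 227000·45300/167000000 = 61.59 MPa.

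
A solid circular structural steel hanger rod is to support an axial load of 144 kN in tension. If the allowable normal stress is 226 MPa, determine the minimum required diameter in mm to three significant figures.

28.5 mm

Required area A ≥ P/σ_allow = 144000/226 = 637.2 mm².
For a solid circular section, d ≥ √(4A/π) = 28.48 mm.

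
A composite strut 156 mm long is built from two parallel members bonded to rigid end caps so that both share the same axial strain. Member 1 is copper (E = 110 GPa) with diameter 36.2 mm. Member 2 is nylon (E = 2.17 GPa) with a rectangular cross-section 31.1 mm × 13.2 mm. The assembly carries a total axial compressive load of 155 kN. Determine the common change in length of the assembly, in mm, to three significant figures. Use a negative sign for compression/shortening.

-0.212 mm

A_1 = 1029 mm².
A_2 = 410.5 mm².
Equal strain + equilibrium ⇒ each member carries load in proportion to AE: A₁E₁ = 113200000 N, A₂E₂ = 890800 N, ΣAE = 114100000 N.
δ = PL/ΣAE = -155000·156/114100000 = -0.2119 mm.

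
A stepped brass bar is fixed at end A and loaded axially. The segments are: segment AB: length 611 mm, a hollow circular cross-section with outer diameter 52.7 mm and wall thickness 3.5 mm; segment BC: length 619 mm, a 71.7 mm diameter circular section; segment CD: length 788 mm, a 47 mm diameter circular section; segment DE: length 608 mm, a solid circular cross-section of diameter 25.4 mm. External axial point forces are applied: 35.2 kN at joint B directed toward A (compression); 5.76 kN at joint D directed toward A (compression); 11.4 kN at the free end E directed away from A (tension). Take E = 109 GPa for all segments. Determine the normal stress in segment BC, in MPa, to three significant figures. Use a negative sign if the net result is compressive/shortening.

Internal axial forces (sectioning from the free end, tension +): N_DE = 11.4 kN, N_CD = 5.64 kN, N_BC = 5.64 kN, N_AB = -29.56 kN.
A_BC = 4038 mm².
σ_BC = N_BC/A_BC = 5640/4038 = 1.397 MPa.

1.40 MPa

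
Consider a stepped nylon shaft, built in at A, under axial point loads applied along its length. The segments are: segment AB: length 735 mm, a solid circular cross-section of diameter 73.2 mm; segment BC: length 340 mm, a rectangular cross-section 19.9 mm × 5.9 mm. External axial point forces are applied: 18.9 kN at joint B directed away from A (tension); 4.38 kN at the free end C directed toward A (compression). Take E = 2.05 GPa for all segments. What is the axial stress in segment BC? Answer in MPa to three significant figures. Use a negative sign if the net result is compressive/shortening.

-37.3 MPa

Internal axial forces (sectioning from the free end, tension +): N_BC = -4.38 kN, N_AB = 14.52 kN.
A_BC = 117.4 mm².
σ_BC = N_BC/A_BC = -4380/117.4 = -37.31 MPa.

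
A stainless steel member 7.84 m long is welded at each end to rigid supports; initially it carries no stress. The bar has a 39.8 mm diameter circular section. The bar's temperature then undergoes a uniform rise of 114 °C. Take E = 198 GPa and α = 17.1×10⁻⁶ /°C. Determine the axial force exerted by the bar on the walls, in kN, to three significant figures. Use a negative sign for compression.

-480 kN

Free thermal expansion αLΔT = 17.1e-6 · 7840 · 114 = 15.28 mm.
The walls impose strain ε = −(15.28)/7840 = -1.9494e-03; σ = Eε = 198000 · -1.9494e-03 = -386 MPa.
Wall reaction R = σ·A = -386·1244 = -480200 N = -480.2 kN.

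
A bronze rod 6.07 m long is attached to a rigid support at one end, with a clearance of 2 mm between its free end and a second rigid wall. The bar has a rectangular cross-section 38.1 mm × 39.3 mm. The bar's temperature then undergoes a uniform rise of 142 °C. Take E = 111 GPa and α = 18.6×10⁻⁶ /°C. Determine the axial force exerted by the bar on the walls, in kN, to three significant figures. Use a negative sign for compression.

-384 kN

Free thermal expansion αLΔT = 18.6e-6 · 6070 · 142 = 16.03 mm.
The walls engage after the gap closes; constrained expansion = 16.03 − 2 = 14.03 mm.
The walls impose strain ε = −(14.03)/6070 = -2.3117e-03; σ = Eε = 111000 · -2.3117e-03 = -256.6 MPa.
Wall reaction R = σ·A = -256.6·1497 = -384200 N = -384.2 kN.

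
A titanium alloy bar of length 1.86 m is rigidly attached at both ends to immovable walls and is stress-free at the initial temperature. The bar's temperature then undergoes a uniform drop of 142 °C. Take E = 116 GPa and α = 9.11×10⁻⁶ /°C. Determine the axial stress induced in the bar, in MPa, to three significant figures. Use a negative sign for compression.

Free thermal expansion αLΔT = 9.11e-6 · 1860 · -142 = -2.406 mm.
The walls impose strain ε = −(-2.406)/1860 = 1.2936e-03; σ = Eε = 116000 · 1.2936e-03 = 150.1 MPa.

150 MPa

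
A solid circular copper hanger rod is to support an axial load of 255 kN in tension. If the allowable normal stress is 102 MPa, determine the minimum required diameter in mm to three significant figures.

56.4 mm

Required area A ≥ P/σ_allow = 255000/102 = 2500 mm².
For a solid circular section, d ≥ √(4A/π) = 56.42 mm.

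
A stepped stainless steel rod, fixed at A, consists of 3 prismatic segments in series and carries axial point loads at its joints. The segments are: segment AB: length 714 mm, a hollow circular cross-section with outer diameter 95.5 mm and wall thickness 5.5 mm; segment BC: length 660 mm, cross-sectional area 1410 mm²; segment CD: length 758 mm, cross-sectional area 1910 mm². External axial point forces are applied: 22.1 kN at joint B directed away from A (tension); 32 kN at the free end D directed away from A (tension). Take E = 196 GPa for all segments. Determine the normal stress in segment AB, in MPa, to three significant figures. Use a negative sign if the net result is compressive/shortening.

Internal axial forces (sectioning from the free end, tension +): N_CD = 32 kN, N_BC = 32 kN, N_AB = 54.1 kN.
A_AB = 1555 mm².
σ_AB = N_AB/A_AB = 54100/1555 = 34.79 MPa.

34.8 MPa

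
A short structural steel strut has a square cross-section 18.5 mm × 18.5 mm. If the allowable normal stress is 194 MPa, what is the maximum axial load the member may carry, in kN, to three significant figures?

A = 342.2 mm².
P_max = σ_allow · A = 194 · 342.2 = 66400 N = 66.4 kN.

66.4 kN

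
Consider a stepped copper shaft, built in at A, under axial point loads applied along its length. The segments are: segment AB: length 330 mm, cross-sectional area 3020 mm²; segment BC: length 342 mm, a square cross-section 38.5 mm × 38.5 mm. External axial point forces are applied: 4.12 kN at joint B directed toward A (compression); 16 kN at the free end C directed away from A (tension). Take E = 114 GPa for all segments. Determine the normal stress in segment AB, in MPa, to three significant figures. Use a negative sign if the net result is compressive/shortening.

3.93 MPa

Internal axial forces (sectioning from the free end, tension +): N_BC = 16 kN, N_AB = 11.88 kN.
σ_AB = N_AB/A_AB = 11880/3020 = 3.934 MPa.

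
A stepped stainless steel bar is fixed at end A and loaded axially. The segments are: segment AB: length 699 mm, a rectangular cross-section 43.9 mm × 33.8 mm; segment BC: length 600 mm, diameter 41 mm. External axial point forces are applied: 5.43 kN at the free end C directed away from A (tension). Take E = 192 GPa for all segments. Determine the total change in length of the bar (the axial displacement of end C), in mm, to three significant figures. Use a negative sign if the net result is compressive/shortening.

Internal axial forces (sectioning from the free end, tension +): N_BC = 5.43 kN, N_AB = 5.43 kN.
A_AB = 1484 mm².
A_BC = 1320 mm².
δ_AB = 5430·699/(1484·192000) = 0.01332 mm
δ_BC = 5430·600/(1320·192000) = 0.01285 mm
δ = Σδ_i = 0.02618 mm.

0.0262 mm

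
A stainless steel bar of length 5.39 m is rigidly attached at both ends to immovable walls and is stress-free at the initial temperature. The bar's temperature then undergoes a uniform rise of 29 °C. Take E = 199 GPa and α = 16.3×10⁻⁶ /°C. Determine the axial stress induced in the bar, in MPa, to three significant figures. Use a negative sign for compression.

Free thermal expansion αLΔT = 16.3e-6 · 5390 · 29 = 2.548 mm.
The walls impose strain ε = −(2.548)/5390 = -4.7270e-04; σ = Eε = 199000 · -4.7270e-04 = -94.07 MPa.

-94.1 MPa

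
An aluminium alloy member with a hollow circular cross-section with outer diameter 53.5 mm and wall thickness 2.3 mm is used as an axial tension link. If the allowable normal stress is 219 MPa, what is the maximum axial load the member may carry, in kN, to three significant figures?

A = 370 mm².
P_max = σ_allow · A = 219 · 370 = 81020 N = 81.02 kN.

81.0 kN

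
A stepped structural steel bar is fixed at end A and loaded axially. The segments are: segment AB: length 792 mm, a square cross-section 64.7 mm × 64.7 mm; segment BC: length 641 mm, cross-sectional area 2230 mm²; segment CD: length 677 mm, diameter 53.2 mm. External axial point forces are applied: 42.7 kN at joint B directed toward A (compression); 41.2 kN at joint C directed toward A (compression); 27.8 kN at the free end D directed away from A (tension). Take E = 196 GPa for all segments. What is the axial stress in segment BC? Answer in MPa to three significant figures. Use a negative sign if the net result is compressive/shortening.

Internal axial forces (sectioning from the free end, tension +): N_CD = 27.8 kN, N_BC = -13.4 kN, N_AB = -56.1 kN.
σ_BC = N_BC/A_BC = -13400/2230 = -6.009 MPa.

-6.01 MPa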